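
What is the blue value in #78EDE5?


Color: #78EDE5
R = 78 = 120
G = ED = 237
B = E5 = 229
Blue = 229


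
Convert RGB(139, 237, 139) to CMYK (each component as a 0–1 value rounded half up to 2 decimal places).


R'=139/255≈0.5451, G'=237/255≈0.9294, B'=139/255≈0.5451
K = 1 - max(R',G',B') = 1 - 237/255 = 18/255 = 0.07058… → 0.07
(1-R'-K)/(1-K) simplifies to (max-R)/max with max = 237:
C = (237-139)/237 = 98/237 = 0.41350… → 0.41
M = (237-237)/237 = 0/237 = 0 → 0.00
Y = (237-139)/237 = 98/237 = 0.41350… → 0.41
= CMYK(0.41, 0.00, 0.41, 0.07)


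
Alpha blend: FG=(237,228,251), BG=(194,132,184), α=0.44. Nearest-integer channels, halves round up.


C = α×F + (1-α)×B, with 1-α = 0.56
R: 0.44×237 + 0.56×194 = 104.28 + 108.64 = 212.92 → 213
G: 0.44×228 + 0.56×132 = 100.32 + 73.92 = 174.24 → 174
B: 0.44×251 + 0.56×184 = 110.44 + 103.04 = 213.48 → 213
= RGB(213, 174, 213)


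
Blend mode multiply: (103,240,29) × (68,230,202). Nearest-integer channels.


Multiply: C = A×B/255, rounded to nearest integer
R: 103×68/255 = 7004/255 ≈ 27.467 → 27
G: 240×230/255 = 55200/255 ≈ 216.471 → 216
B: 29×202/255 = 5858/255 ≈ 22.973 → 23
= RGB(27, 216, 23)


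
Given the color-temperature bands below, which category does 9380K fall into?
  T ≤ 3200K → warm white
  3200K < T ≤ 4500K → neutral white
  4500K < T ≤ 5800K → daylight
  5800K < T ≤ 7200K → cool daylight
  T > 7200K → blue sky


Temperature: 9380K
9380K > 7200K → blue sky
Classification: blue sky


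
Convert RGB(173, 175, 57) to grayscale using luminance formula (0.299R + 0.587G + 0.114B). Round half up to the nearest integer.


Gray = 0.299×R + 0.587×G + 0.114×B
Gray = 0.299×173 + 0.587×175 + 0.114×57
Gray = 51.727 + 102.725 + 6.498
Gray = 160.950 → round half up → 161
Gray = 161


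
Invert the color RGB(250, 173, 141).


Invert: (255-R, 255-G, 255-B)
R: 255-250 = 5
G: 255-173 = 82
B: 255-141 = 114
= RGB(5, 82, 114)


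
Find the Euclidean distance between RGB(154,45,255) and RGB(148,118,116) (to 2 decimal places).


d = √[(R₁-R₂)² + (G₁-G₂)² + (B₁-B₂)²]
d = √[(154-148)² + (45-118)² + (255-116)²]
d = √[36 + 5329 + 19321]
d = √24686
d ≈ 157.12


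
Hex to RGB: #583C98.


58 → 88 (R)
3C → 60 (G)
98 → 152 (B)
= RGB(88, 60, 152)


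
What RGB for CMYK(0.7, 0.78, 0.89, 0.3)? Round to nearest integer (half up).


R = 255 × (1-C) × (1-K) = 255 × 0.30 × 0.70 = 53.55 → 54
G = 255 × (1-M) × (1-K) = 255 × 0.22 × 0.70 = 39.27 → 39
B = 255 × (1-Y) × (1-K) = 255 × 0.11 × 0.70 = 19.635 → 20
= RGB(54, 39, 20)


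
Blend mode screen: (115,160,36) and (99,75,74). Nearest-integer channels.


Screen: C = 255 - (255-A)×(255-B)/255, rounded to nearest integer
R: 255 - (255-115)×(255-99)/255 = 255 - 21840/255 ≈ 255 - 85.647 = 169.353 → 169
G: 255 - (255-160)×(255-75)/255 = 255 - 17100/255 ≈ 255 - 67.059 = 187.941 → 188
B: 255 - (255-36)×(255-74)/255 = 255 - 39639/255 ≈ 255 - 155.447 = 99.553 → 100
= RGB(169, 188, 100)


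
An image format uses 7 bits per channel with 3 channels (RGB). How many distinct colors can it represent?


Total bits = 7 bits/channel × 3 channels = 21 bits
Distinct colors = 2^21
= 2,097,152 colors


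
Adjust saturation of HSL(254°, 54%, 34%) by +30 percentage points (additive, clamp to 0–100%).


Original S = 54%
Adjustment = +30 percentage points
New S = 54 + (30) = 84
Clamp to [0, 100] → 84
= HSL(254°, 84%, 34%)


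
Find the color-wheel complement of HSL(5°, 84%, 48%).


Complement = opposite side of color wheel = hue + 180°
H' = (5 + 180) mod 360 = 185°
S and L unchanged.
= HSL(185°, 84%, 48%)


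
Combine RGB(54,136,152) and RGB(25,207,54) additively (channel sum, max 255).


Additive: each channel = min(255, C₁+C₂)
R: 54+25 = 79 → 79
G: 136+207 = 343 → 255
B: 152+54 = 206 → 206
= RGB(79, 255, 206)


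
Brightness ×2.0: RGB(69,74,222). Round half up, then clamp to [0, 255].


Multiply each channel by 2.0, round half up, clamp to [0, 255]
R: 69×2.0 = 138
G: 74×2.0 = 148
B: 222×2.0 = 444 → clamp → 255
= RGB(138, 148, 255)


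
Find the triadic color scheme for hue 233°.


Triadic: equally spaced at 120° intervals
H1 = 233°
H2 = (233 + 120) mod 360 = 353°
H3 = (233 + 240) mod 360 = 113°
Triadic = 233°, 353°, 113°


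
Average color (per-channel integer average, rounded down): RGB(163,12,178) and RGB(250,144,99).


Midpoint: each channel = ⌊(C₁+C₂)/2⌋
R: ⌊(163+250)/2⌋ = 206
G: ⌊(12+144)/2⌋ = 78
B: ⌊(178+99)/2⌋ = 138
= RGB(206, 78, 138)


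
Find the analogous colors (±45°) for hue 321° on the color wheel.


Base hue: 321°
Left analog: (321 - 45) mod 360 = 276°
Right analog: (321 + 45) mod 360 = 6°
Analogous hues = 276° and 6°


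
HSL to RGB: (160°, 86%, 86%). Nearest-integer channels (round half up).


H=160°, S=0.86, L=0.86
C = (1-|2L-1|)×S = (1-|0.72|)×0.86 = 0.2408
H' = H/60 = 160/60 ≈ 2.6667; X = C×(1-|H' mod 2 - 1|) ≈ 0.1605
m = L - C/2 = 0.86 - 0.1204 = 0.7396
Sector ⌊H'⌋ = 2 → (R',G',B') = (0.0, 0.2408, ≈0.1605)
RGB = ((R'+m)×255, (G'+m)×255, (B'+m)×255) = (188.598, 250.002, 229.534)
Round half up → RGB(189, 250, 230)


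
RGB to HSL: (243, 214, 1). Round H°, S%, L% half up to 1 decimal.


Normalize: R'=243/255≈0.9529, G'=214/255≈0.8392, B'=1/255≈0.0039
Max=243/255, Min=1/255, Δ=Max-Min=242/255
L = (Max+Min)/2 = (243+1)/510 = 244/510 = 0.47843… → L = 47.8%
L ≤ 0.5 → S = Δ/(Max+Min) = 242/(243+1) = 242/244 = 0.99180… → S = 99.2%
(the 1/255 factors cancel in S and H, so raw channel differences can be used)
Max is R' → H = 60 × (((G-B)/Δ) mod 6) = 60 × (((214-1)/242) mod 6)
  213/242 = 0.8801…
  H = 60 × 0.8801… = 52.809…° → H = 52.8°
= HSL(52.8°, 99.2%, 47.8%)


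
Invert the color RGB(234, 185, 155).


Invert: (255-R, 255-G, 255-B)
R: 255-234 = 21
G: 255-185 = 70
B: 255-155 = 100
= RGB(21, 70, 100)


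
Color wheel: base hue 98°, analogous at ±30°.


Base hue: 98°
Left analog: (98 - 30) mod 360 = 68°
Right analog: (98 + 30) mod 360 = 128°
Analogous hues = 68° and 128°


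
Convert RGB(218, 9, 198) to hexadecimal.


R = 218 → DA (hex)
G = 9 → 09 (hex)
B = 198 → C6 (hex)
Hex = #DA09C6


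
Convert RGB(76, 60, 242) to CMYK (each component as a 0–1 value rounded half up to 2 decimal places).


R'=76/255≈0.2980, G'=60/255≈0.2353, B'=242/255≈0.9490
K = 1 - max(R',G',B') = 1 - 242/255 = 13/255 = 0.05098… → 0.05
(1-R'-K)/(1-K) simplifies to (max-R)/max with max = 242:
C = (242-76)/242 = 166/242 = 0.68595… → 0.69
M = (242-60)/242 = 182/242 = 0.75206… → 0.75
Y = (242-242)/242 = 0/242 = 0 → 0.00
= CMYK(0.69, 0.75, 0.00, 0.05)


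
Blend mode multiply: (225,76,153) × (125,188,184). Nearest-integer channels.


Multiply: C = A×B/255, rounded to nearest integer
R: 225×125/255 = 28125/255 ≈ 110.294 → 110
G: 76×188/255 = 14288/255 ≈ 56.031 → 56
B: 153×184/255 = 28152/255 ≈ 110.400 → 110
= RGB(110, 56, 110)


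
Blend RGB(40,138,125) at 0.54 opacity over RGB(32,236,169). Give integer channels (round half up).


C = α×F + (1-α)×B, with 1-α = 0.46
R: 0.54×40 + 0.46×32 = 21.60 + 14.72 = 36.32 → 36
G: 0.54×138 + 0.46×236 = 74.52 + 108.56 = 183.08 → 183
B: 0.54×125 + 0.46×169 = 67.50 + 77.74 = 145.24 → 145
= RGB(36, 183, 145)


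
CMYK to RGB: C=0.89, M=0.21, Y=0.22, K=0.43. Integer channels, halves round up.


R = 255 × (1-C) × (1-K) = 255 × 0.11 × 0.57 = 15.9885 → 16
G = 255 × (1-M) × (1-K) = 255 × 0.79 × 0.57 = 114.8265 → 115
B = 255 × (1-Y) × (1-K) = 255 × 0.78 × 0.57 = 113.373 → 113
= RGB(16, 115, 113)


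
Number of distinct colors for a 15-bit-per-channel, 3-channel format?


Total bits = 15 bits/channel × 3 channels = 45 bits
Distinct colors = 2^45
= 35,184,372,088,832 colors


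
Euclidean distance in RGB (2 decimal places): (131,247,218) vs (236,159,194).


d = √[(R₁-R₂)² + (G₁-G₂)² + (B₁-B₂)²]
d = √[(131-236)² + (247-159)² + (218-194)²]
d = √[11025 + 7744 + 576]
d = √19345
d ≈ 139.09


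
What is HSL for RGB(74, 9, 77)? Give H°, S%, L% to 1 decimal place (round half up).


Normalize: R'=74/255≈0.2902, G'=9/255≈0.0353, B'=77/255≈0.3020
Max=77/255, Min=9/255, Δ=Max-Min=68/255
L = (Max+Min)/2 = (77+9)/510 = 86/510 = 0.16862… → L = 16.9%
L ≤ 0.5 → S = Δ/(Max+Min) = 68/(77+9) = 68/86 = 0.79069… → S = 79.1%
(the 1/255 factors cancel in S and H, so raw channel differences can be used)
Max is B' → H = 60 × ((R-G)/Δ + 4) = 60 × ((74-9)/68 + 4)
  65/68 + 4 = 0.9558… + 4 = 4.9558…
  H = 60 × 4.9558… = 297.352…° → H = 297.4°
= HSL(297.4°, 79.1%, 16.9%)


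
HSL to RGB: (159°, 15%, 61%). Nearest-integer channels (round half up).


H=159°, S=0.15, L=0.61
C = (1-|2L-1|)×S = (1-|0.22|)×0.15 = 0.117
H' = H/60 = 159/60 ≈ 2.6500; X = C×(1-|H' mod 2 - 1|) = 0.07605
m = L - C/2 = 0.61 - 0.0585 = 0.5515
Sector ⌊H'⌋ = 2 → (R',G',B') = (0.0, 0.117, 0.07605)
RGB = ((R'+m)×255, (G'+m)×255, (B'+m)×255) = (140.6325, 170.4675, 160.02525)
Round half up → RGB(141, 170, 160)


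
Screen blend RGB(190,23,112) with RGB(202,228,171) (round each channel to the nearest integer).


Screen: C = 255 - (255-A)×(255-B)/255, rounded to nearest integer
R: 255 - (255-190)×(255-202)/255 = 255 - 3445/255 ≈ 255 - 13.510 = 241.490 → 241
G: 255 - (255-23)×(255-228)/255 = 255 - 6264/255 ≈ 255 - 24.565 = 230.435 → 230
B: 255 - (255-112)×(255-171)/255 = 255 - 12012/255 ≈ 255 - 47.106 = 207.894 → 208
= RGB(241, 230, 208)


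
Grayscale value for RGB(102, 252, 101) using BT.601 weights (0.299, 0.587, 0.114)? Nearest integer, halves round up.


Gray = 0.299×R + 0.587×G + 0.114×B
Gray = 0.299×102 + 0.587×252 + 0.114×101
Gray = 30.498 + 147.924 + 11.514
Gray = 189.936 → round half up → 190
Gray = 190


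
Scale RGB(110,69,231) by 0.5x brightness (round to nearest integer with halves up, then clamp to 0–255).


Multiply each channel by 0.5, round half up, clamp to [0, 255]
R: 110×0.5 = 55
G: 69×0.5 = 34.5 → round → 35
B: 231×0.5 = 115.5 → round → 116
= RGB(55, 35, 116)


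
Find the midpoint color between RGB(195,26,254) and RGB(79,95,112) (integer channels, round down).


Midpoint: each channel = ⌊(C₁+C₂)/2⌋
R: ⌊(195+79)/2⌋ = 137
G: ⌊(26+95)/2⌋ = 60
B: ⌊(254+112)/2⌋ = 183
= RGB(137, 60, 183)


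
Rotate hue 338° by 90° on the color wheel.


New hue = (H + rotation) mod 360
New hue = (338 + 90) mod 360
= 428 mod 360
= 68°


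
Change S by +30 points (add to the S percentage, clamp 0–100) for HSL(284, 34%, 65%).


Original S = 34%
Adjustment = +30 percentage points
New S = 34 + (30) = 64
Clamp to [0, 100] → 64
= HSL(284°, 64%, 65%)


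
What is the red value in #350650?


Color: #350650
R = 35 = 53
G = 06 = 6
B = 50 = 80
Red = 53


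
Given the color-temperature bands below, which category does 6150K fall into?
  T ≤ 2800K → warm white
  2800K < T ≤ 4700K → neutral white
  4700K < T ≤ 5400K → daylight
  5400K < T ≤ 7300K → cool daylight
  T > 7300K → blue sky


Temperature: 6150K
5400K < 6150K ≤ 7300K → cool daylight
Classification: cool daylight


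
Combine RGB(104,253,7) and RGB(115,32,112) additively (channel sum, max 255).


Additive: each channel = min(255, C₁+C₂)
R: 104+115 = 219 → 219
G: 253+32 = 285 → 255
B: 7+112 = 119 → 119
= RGB(219, 255, 119)


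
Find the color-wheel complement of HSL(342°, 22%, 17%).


Complement = opposite side of color wheel = hue + 180°
H' = (342 + 180) mod 360 = 162°
S and L unchanged.
= HSL(162°, 22%, 17%)


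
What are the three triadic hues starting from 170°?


Triadic: equally spaced at 120° intervals
H1 = 170°
H2 = (170 + 120) mod 360 = 290°
H3 = (170 + 240) mod 360 = 50°
Triadic = 170°, 290°, 50°


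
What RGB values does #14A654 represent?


14 → 20 (R)
A6 → 166 (G)
54 → 84 (B)
= RGB(20, 166, 84)


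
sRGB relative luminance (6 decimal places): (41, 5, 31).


Linearize each channel (sRGB transfer function): c = v/255; c_lin = c/12.92 if c ≤ 0.04045, else ((c+0.055)/1.055)^2.4
  R: 41/255 ≈ 0.160784 > 0.04045 → ((0.160784+0.055)/1.055)^2.4 ≈ 0.022174
  G: 5/255 ≈ 0.019608 ≤ 0.04045 → 0.019608/12.92 ≈ 0.001518
  B: 31/255 ≈ 0.121569 > 0.04045 → ((0.121569+0.055)/1.055)^2.4 ≈ 0.013702
R_lin = 0.022174, G_lin = 0.001518, B_lin = 0.013702
L = 0.2126×R + 0.7152×G + 0.0722×B
L = 0.2126×0.022174 + 0.7152×0.001518 + 0.0722×0.013702
L ≈ 0.006789


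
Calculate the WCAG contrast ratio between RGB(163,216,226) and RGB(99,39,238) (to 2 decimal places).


Linearize each sRGB channel c=v/255: c/12.92 if c ≤ 0.04045 else ((c+0.055)/1.055)^2.4
L = 0.2126×R_lin + 0.7152×G_lin + 0.0722×B_lin
Color 1 (163,216,226):
  R=163: 163/255≈0.6392 > 0.04045 → ((0.6392+0.055)/1.055)^2.4 ≈ 0.36625
  G=216: 216/255≈0.8471 > 0.04045 → ((0.8471+0.055)/1.055)^2.4 ≈ 0.68669
  B=226: 226/255≈0.8863 > 0.04045 → ((0.8863+0.055)/1.055)^2.4 ≈ 0.76052
  L1 = 0.2126×0.36625 + 0.7152×0.68669 + 0.0722×0.76052 ≈ 0.62389
Color 2 (99,39,238):
  R=99: 99/255≈0.3882 > 0.04045 → ((0.3882+0.055)/1.055)^2.4 ≈ 0.12477
  G=39: 39/255≈0.1529 > 0.04045 → ((0.1529+0.055)/1.055)^2.4 ≈ 0.02029
  B=238: 238/255≈0.9333 > 0.04045 → ((0.9333+0.055)/1.055)^2.4 ≈ 0.85499
  L2 = 0.2126×0.12477 + 0.7152×0.02029 + 0.0722×0.85499 ≈ 0.10277
Lighter = 0.62389, Darker = 0.10277
Ratio = (L_lighter + 0.05) / (L_darker + 0.05)
Ratio = (0.62389 + 0.05) / (0.10277 + 0.05) = 0.67389 / 0.15277 ≈ 4.4112
Ratio ≈ 4.41:1


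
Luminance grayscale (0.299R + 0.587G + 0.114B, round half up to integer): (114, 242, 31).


Gray = 0.299×R + 0.587×G + 0.114×B
Gray = 0.299×114 + 0.587×242 + 0.114×31
Gray = 34.086 + 142.054 + 3.534
Gray = 179.674 → round half up → 180
Gray = 180


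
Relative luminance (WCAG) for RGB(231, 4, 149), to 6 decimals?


Linearize each channel (sRGB transfer function): c = v/255; c_lin = c/12.92 if c ≤ 0.04045, else ((c+0.055)/1.055)^2.4
  R: 231/255 ≈ 0.905882 > 0.04045 → ((0.905882+0.055)/1.055)^2.4 ≈ 0.799103
  G: 4/255 ≈ 0.015686 ≤ 0.04045 → 0.015686/12.92 ≈ 0.001214
  B: 149/255 ≈ 0.584314 > 0.04045 → ((0.584314+0.055)/1.055)^2.4 ≈ 0.300544
R_lin = 0.799103, G_lin = 0.001214, B_lin = 0.300544
L = 0.2126×R + 0.7152×G + 0.0722×B
L = 0.2126×0.799103 + 0.7152×0.001214 + 0.0722×0.300544
L ≈ 0.192457


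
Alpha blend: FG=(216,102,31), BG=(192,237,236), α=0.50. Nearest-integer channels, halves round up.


C = α×F + (1-α)×B, with 1-α = 0.50
R: 0.50×216 + 0.50×192 = 108.00 + 96.00 = 204.00 → 204
G: 0.50×102 + 0.50×237 = 51.00 + 118.50 = 169.50 → 170
B: 0.50×31 + 0.50×236 = 15.50 + 118.00 = 133.50 → 134
= RGB(204, 170, 134)


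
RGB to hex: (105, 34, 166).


R = 105 → 69 (hex)
G = 34 → 22 (hex)
B = 166 → A6 (hex)
Hex = #6922A6


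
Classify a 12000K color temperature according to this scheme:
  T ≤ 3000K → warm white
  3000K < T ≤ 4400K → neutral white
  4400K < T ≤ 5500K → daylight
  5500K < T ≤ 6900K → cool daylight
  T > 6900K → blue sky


Temperature: 12000K
12000K > 6900K → blue sky
Classification: blue sky


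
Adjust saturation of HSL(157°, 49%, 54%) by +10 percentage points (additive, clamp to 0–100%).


Original S = 49%
Adjustment = +10 percentage points
New S = 49 + (10) = 59
Clamp to [0, 100] → 59
= HSL(157°, 59%, 54%)


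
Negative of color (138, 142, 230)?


Invert: (255-R, 255-G, 255-B)
R: 255-138 = 117
G: 255-142 = 113
B: 255-230 = 25
= RGB(117, 113, 25)


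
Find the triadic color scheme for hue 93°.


Triadic: equally spaced at 120° intervals
H1 = 93°
H2 = (93 + 120) mod 360 = 213°
H3 = (93 + 240) mod 360 = 333°
Triadic = 93°, 213°, 333°


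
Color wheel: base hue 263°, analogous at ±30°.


Base hue: 263°
Left analog: (263 - 30) mod 360 = 233°
Right analog: (263 + 30) mod 360 = 293°
Analogous hues = 233° and 293°


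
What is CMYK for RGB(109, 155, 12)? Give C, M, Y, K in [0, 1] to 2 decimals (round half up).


R'=109/255≈0.4275, G'=155/255≈0.6078, B'=12/255≈0.0471
K = 1 - max(R',G',B') = 1 - 155/255 = 100/255 = 0.39215… → 0.39
(1-R'-K)/(1-K) simplifies to (max-R)/max with max = 155:
C = (155-109)/155 = 46/155 = 0.29677… → 0.30
M = (155-155)/155 = 0/155 = 0 → 0.00
Y = (155-12)/155 = 143/155 = 0.92258… → 0.92
= CMYK(0.30, 0.00, 0.92, 0.39)


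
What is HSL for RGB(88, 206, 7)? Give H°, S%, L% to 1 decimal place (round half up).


Normalize: R'=88/255≈0.3451, G'=206/255≈0.8078, B'=7/255≈0.0275
Max=206/255, Min=7/255, Δ=Max-Min=199/255
L = (Max+Min)/2 = (206+7)/510 = 213/510 = 0.41764… → L = 41.8%
L ≤ 0.5 → S = Δ/(Max+Min) = 199/(206+7) = 199/213 = 0.93427… → S = 93.4%
(the 1/255 factors cancel in S and H, so raw channel differences can be used)
Max is G' → H = 60 × ((B-R)/Δ + 2) = 60 × ((7-88)/199 + 2)
  -81/199 + 2 = -0.4070… + 2 = 1.5929…
  H = 60 × 1.5929… = 95.577…° → H = 95.6°
= HSL(95.6°, 93.4%, 41.8%)


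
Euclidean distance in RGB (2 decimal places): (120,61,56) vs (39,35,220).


d = √[(R₁-R₂)² + (G₁-G₂)² + (B₁-B₂)²]
d = √[(120-39)² + (61-35)² + (56-220)²]
d = √[6561 + 676 + 26896]
d = √34133
d ≈ 184.75


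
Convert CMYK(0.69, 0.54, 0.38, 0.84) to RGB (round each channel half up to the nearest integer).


R = 255 × (1-C) × (1-K) = 255 × 0.31 × 0.16 = 12.648 → 13
G = 255 × (1-M) × (1-K) = 255 × 0.46 × 0.16 = 18.768 → 19
B = 255 × (1-Y) × (1-K) = 255 × 0.62 × 0.16 = 25.296 → 25
= RGB(13, 19, 25)


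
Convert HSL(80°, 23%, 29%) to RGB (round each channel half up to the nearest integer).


H=80°, S=0.23, L=0.29
C = (1-|2L-1|)×S = (1-|-0.42|)×0.23 = 0.1334
H' = H/60 = 80/60 ≈ 1.3333; X = C×(1-|H' mod 2 - 1|) ≈ 0.0889
m = L - C/2 = 0.29 - 0.0667 = 0.2233
Sector ⌊H'⌋ = 1 → (R',G',B') = (≈0.0889, 0.1334, 0.0)
RGB = ((R'+m)×255, (G'+m)×255, (B'+m)×255) = (79.6195, 90.9585, 56.9415)
Round half up → RGB(80, 91, 57)


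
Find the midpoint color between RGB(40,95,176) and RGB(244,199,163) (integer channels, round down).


Midpoint: each channel = ⌊(C₁+C₂)/2⌋
R: ⌊(40+244)/2⌋ = 142
G: ⌊(95+199)/2⌋ = 147
B: ⌊(176+163)/2⌋ = 169
= RGB(142, 147, 169)


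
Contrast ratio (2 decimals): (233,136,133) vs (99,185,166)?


Linearize each sRGB channel c=v/255: c/12.92 if c ≤ 0.04045 else ((c+0.055)/1.055)^2.4
L = 0.2126×R_lin + 0.7152×G_lin + 0.0722×B_lin
Color 1 (233,136,133):
  R=233: 233/255≈0.9137 > 0.04045 → ((0.9137+0.055)/1.055)^2.4 ≈ 0.81485
  G=136: 136/255≈0.5333 > 0.04045 → ((0.5333+0.055)/1.055)^2.4 ≈ 0.24620
  B=133: 133/255≈0.5216 > 0.04045 → ((0.5216+0.055)/1.055)^2.4 ≈ 0.23455
  L1 = 0.2126×0.81485 + 0.7152×0.24620 + 0.0722×0.23455 ≈ 0.36625
Color 2 (99,185,166):
  R=99: 99/255≈0.3882 > 0.04045 → ((0.3882+0.055)/1.055)^2.4 ≈ 0.12477
  G=185: 185/255≈0.7255 > 0.04045 → ((0.7255+0.055)/1.055)^2.4 ≈ 0.48515
  B=166: 166/255≈0.6510 > 0.04045 → ((0.6510+0.055)/1.055)^2.4 ≈ 0.38133
  L2 = 0.2126×0.12477 + 0.7152×0.48515 + 0.0722×0.38133 ≈ 0.40104
Lighter = 0.40104, Darker = 0.36625
Ratio = (L_lighter + 0.05) / (L_darker + 0.05)
Ratio = (0.40104 + 0.05) / (0.36625 + 0.05) = 0.45104 / 0.41625 ≈ 1.0836
Ratio ≈ 1.08:1


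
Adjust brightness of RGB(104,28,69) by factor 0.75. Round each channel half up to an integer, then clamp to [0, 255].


Multiply each channel by 0.75, round half up, clamp to [0, 255]
R: 104×0.75 = 78
G: 28×0.75 = 21
B: 69×0.75 = 51.75 → round → 52
= RGB(78, 21, 52)


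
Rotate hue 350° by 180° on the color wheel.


New hue = (H + rotation) mod 360
New hue = (350 + 180) mod 360
= 530 mod 360
= 170°


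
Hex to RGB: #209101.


20 → 32 (R)
91 → 145 (G)
01 → 1 (B)
= RGB(32, 145, 1)


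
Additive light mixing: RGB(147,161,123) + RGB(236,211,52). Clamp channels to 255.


Additive: each channel = min(255, C₁+C₂)
R: 147+236 = 383 → 255
G: 161+211 = 372 → 255
B: 123+52 = 175 → 175
= RGB(255, 255, 175)


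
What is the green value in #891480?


Color: #891480
R = 89 = 137
G = 14 = 20
B = 80 = 128
Green = 20


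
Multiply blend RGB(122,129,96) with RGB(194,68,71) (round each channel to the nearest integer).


Multiply: C = A×B/255, rounded to nearest integer
R: 122×194/255 = 23668/255 ≈ 92.816 → 93
G: 129×68/255 = 8772/255 ≈ 34.400 → 34
B: 96×71/255 = 6816/255 ≈ 26.729 → 27
= RGB(93, 34, 27)


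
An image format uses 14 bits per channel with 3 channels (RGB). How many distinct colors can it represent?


Total bits = 14 bits/channel × 3 channels = 42 bits
Distinct colors = 2^42
= 4,398,046,511,104 colors


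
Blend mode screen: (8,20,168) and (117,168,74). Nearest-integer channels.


Screen: C = 255 - (255-A)×(255-B)/255, rounded to nearest integer
R: 255 - (255-8)×(255-117)/255 = 255 - 34086/255 ≈ 255 - 133.671 = 121.329 → 121
G: 255 - (255-20)×(255-168)/255 = 255 - 20445/255 ≈ 255 - 80.176 = 174.824 → 175
B: 255 - (255-168)×(255-74)/255 = 255 - 15747/255 ≈ 255 - 61.753 = 193.247 → 193
= RGB(121, 175, 193)


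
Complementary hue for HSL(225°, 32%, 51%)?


Complement = opposite side of color wheel = hue + 180°
H' = (225 + 180) mod 360 = 45°
S and L unchanged.
= HSL(45°, 32%, 51%)


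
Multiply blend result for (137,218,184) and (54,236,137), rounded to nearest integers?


Multiply: C = A×B/255, rounded to nearest integer
R: 137×54/255 = 7398/255 ≈ 29.012 → 29
G: 218×236/255 = 51448/255 ≈ 201.757 → 202
B: 184×137/255 = 25208/255 ≈ 98.855 → 99
= RGB(29, 202, 99)


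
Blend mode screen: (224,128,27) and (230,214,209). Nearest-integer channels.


Screen: C = 255 - (255-A)×(255-B)/255, rounded to nearest integer
R: 255 - (255-224)×(255-230)/255 = 255 - 775/255 ≈ 255 - 3.039 = 251.961 → 252
G: 255 - (255-128)×(255-214)/255 = 255 - 5207/255 ≈ 255 - 20.420 = 234.580 → 235
B: 255 - (255-27)×(255-209)/255 = 255 - 10488/255 ≈ 255 - 41.129 = 213.871 → 214
= RGB(252, 235, 214)


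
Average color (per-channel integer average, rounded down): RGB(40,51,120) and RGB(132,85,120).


Midpoint: each channel = ⌊(C₁+C₂)/2⌋
R: ⌊(40+132)/2⌋ = 86
G: ⌊(51+85)/2⌋ = 68
B: ⌊(120+120)/2⌋ = 120
= RGB(86, 68, 120)


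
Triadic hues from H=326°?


Triadic: equally spaced at 120° intervals
H1 = 326°
H2 = (326 + 120) mod 360 = 86°
H3 = (326 + 240) mod 360 = 206°
Triadic = 326°, 86°, 206°


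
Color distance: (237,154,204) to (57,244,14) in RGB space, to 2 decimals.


d = √[(R₁-R₂)² + (G₁-G₂)² + (B₁-B₂)²]
d = √[(237-57)² + (154-244)² + (204-14)²]
d = √[32400 + 8100 + 36100]
d = √76600
d ≈ 276.77


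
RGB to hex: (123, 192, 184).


R = 123 → 7B (hex)
G = 192 → C0 (hex)
B = 184 → B8 (hex)
Hex = #7BC0B8


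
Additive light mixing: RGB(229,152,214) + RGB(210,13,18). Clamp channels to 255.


Additive: each channel = min(255, C₁+C₂)
R: 229+210 = 439 → 255
G: 152+13 = 165 → 165
B: 214+18 = 232 → 232
= RGB(255, 165, 232)


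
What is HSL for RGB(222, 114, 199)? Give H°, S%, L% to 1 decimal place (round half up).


Normalize: R'=222/255≈0.8706, G'=114/255≈0.4471, B'=199/255≈0.7804
Max=222/255, Min=114/255, Δ=Max-Min=108/255
L = (Max+Min)/2 = (222+114)/510 = 336/510 = 0.65882… → L = 65.9%
L > 0.5 → S = Δ/(2-Max-Min) = 108/(510-222-114) = 108/174 = 0.62068… → S = 62.1%
(the 1/255 factors cancel in S and H, so raw channel differences can be used)
Max is R' → H = 60 × (((G-B)/Δ) mod 6) = 60 × (((114-199)/108) mod 6)
  (-85)/108 = -0.7870…; negative, so add 6 → 5.2129…
  H = 60 × 5.2129… = 312.777…° → H = 312.8°
= HSL(312.8°, 62.1%, 65.9%)


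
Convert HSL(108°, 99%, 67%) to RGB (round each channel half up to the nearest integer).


H=108°, S=0.99, L=0.67
C = (1-|2L-1|)×S = (1-|0.34|)×0.99 = 0.6534
H' = H/60 = 108/60 ≈ 1.8000; X = C×(1-|H' mod 2 - 1|) = 0.13068
m = L - C/2 = 0.67 - 0.3267 = 0.3433
Sector ⌊H'⌋ = 1 → (R',G',B') = (0.13068, 0.6534, 0.0)
RGB = ((R'+m)×255, (G'+m)×255, (B'+m)×255) = (120.8649, 254.1585, 87.5415)
Round half up → RGB(121, 254, 88)


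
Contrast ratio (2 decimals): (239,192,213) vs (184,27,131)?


Linearize each sRGB channel c=v/255: c/12.92 if c ≤ 0.04045 else ((c+0.055)/1.055)^2.4
L = 0.2126×R_lin + 0.7152×G_lin + 0.0722×B_lin
Color 1 (239,192,213):
  R=239: 239/255≈0.9373 > 0.04045 → ((0.9373+0.055)/1.055)^2.4 ≈ 0.86316
  G=192: 192/255≈0.7529 > 0.04045 → ((0.7529+0.055)/1.055)^2.4 ≈ 0.52712
  B=213: 213/255≈0.8353 > 0.04045 → ((0.8353+0.055)/1.055)^2.4 ≈ 0.66539
  L1 = 0.2126×0.86316 + 0.7152×0.52712 + 0.0722×0.66539 ≈ 0.60854
Color 2 (184,27,131):
  R=184: 184/255≈0.7216 > 0.04045 → ((0.7216+0.055)/1.055)^2.4 ≈ 0.47932
  G=27: 27/255≈0.1059 > 0.04045 → ((0.1059+0.055)/1.055)^2.4 ≈ 0.01096
  B=131: 131/255≈0.5137 > 0.04045 → ((0.5137+0.055)/1.055)^2.4 ≈ 0.22697
  L2 = 0.2126×0.47932 + 0.7152×0.01096 + 0.0722×0.22697 ≈ 0.12613
Lighter = 0.60854, Darker = 0.12613
Ratio = (L_lighter + 0.05) / (L_darker + 0.05)
Ratio = (0.60854 + 0.05) / (0.12613 + 0.05) = 0.65854 / 0.17613 ≈ 3.7390
Ratio ≈ 3.74:1


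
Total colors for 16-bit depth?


Colors = 2^bits = 2^16
= 65,536 colors


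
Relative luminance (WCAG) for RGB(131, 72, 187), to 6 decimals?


Linearize each channel (sRGB transfer function): c = v/255; c_lin = c/12.92 if c ≤ 0.04045, else ((c+0.055)/1.055)^2.4
  R: 131/255 ≈ 0.513725 > 0.04045 → ((0.513725+0.055)/1.055)^2.4 ≈ 0.226966
  G: 72/255 ≈ 0.282353 > 0.04045 → ((0.282353+0.055)/1.055)^2.4 ≈ 0.064803
  B: 187/255 ≈ 0.733333 > 0.04045 → ((0.733333+0.055)/1.055)^2.4 ≈ 0.496933
R_lin = 0.226966, G_lin = 0.064803, B_lin = 0.496933
L = 0.2126×R + 0.7152×G + 0.0722×B
L = 0.2126×0.226966 + 0.7152×0.064803 + 0.0722×0.496933
L ≈ 0.130479


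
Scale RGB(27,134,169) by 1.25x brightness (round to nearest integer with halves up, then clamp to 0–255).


Multiply each channel by 1.25, round half up, clamp to [0, 255]
R: 27×1.25 = 33.75 → round → 34
G: 134×1.25 = 167.5 → round → 168
B: 169×1.25 = 211.25 → round → 211
= RGB(34, 168, 211)


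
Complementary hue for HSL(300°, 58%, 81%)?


Complement = opposite side of color wheel = hue + 180°
H' = (300 + 180) mod 360 = 120°
S and L unchanged.
= HSL(120°, 58%, 81%)


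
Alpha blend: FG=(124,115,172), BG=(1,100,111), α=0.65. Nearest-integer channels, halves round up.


C = α×F + (1-α)×B, with 1-α = 0.35
R: 0.65×124 + 0.35×1 = 80.60 + 0.35 = 80.95 → 81
G: 0.65×115 + 0.35×100 = 74.75 + 35.00 = 109.75 → 110
B: 0.65×172 + 0.35×111 = 111.80 + 38.85 = 150.65 → 151
= RGB(81, 110, 151)


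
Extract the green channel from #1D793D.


Color: #1D793D
R = 1D = 29
G = 79 = 121
B = 3D = 61
Green = 121


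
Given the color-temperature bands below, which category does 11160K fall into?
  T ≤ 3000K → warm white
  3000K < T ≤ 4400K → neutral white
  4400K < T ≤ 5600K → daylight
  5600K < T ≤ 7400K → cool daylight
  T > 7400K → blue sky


Temperature: 11160K
11160K > 7400K → blue sky
Classification: blue sky


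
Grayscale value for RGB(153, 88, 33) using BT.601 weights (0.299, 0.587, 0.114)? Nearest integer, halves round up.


Gray = 0.299×R + 0.587×G + 0.114×B
Gray = 0.299×153 + 0.587×88 + 0.114×33
Gray = 45.747 + 51.656 + 3.762
Gray = 101.165 → round half up → 101
Gray = 101


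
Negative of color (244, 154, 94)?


Invert: (255-R, 255-G, 255-B)
R: 255-244 = 11
G: 255-154 = 101
B: 255-94 = 161
= RGB(11, 101, 161)


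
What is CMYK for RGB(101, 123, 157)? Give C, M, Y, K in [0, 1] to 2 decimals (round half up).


R'=101/255≈0.3961, G'=123/255≈0.4824, B'=157/255≈0.6157
K = 1 - max(R',G',B') = 1 - 157/255 = 98/255 = 0.38431… → 0.38
(1-R'-K)/(1-K) simplifies to (max-R)/max with max = 157:
C = (157-101)/157 = 56/157 = 0.35668… → 0.36
M = (157-123)/157 = 34/157 = 0.21656… → 0.22
Y = (157-157)/157 = 0/157 = 0 → 0.00
= CMYK(0.36, 0.22, 0.00, 0.38)


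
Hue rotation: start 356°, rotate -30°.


New hue = (H + rotation) mod 360
New hue = (356 -30) mod 360
= 326 mod 360
= 326°


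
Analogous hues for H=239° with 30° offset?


Base hue: 239°
Left analog: (239 - 30) mod 360 = 209°
Right analog: (239 + 30) mod 360 = 269°
Analogous hues = 209° and 269°


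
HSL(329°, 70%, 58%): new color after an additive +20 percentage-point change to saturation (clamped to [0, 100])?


Original S = 70%
Adjustment = +20 percentage points
New S = 70 + (20) = 90
Clamp to [0, 100] → 90
= HSL(329°, 90%, 58%)


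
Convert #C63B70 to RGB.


C6 → 198 (R)
3B → 59 (G)
70 → 112 (B)
= RGB(198, 59, 112)


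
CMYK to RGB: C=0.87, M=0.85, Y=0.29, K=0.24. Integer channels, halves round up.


R = 255 × (1-C) × (1-K) = 255 × 0.13 × 0.76 = 25.194 → 25
G = 255 × (1-M) × (1-K) = 255 × 0.15 × 0.76 = 29.07 → 29
B = 255 × (1-Y) × (1-K) = 255 × 0.71 × 0.76 = 137.598 → 138
= RGB(25, 29, 138)


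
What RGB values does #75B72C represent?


75 → 117 (R)
B7 → 183 (G)
2C → 44 (B)
= RGB(117, 183, 44)


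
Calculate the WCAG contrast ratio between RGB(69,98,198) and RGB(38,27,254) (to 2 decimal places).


Linearize each sRGB channel c=v/255: c/12.92 if c ≤ 0.04045 else ((c+0.055)/1.055)^2.4
L = 0.2126×R_lin + 0.7152×G_lin + 0.0722×B_lin
Color 1 (69,98,198):
  R=69: 69/255≈0.2706 > 0.04045 → ((0.2706+0.055)/1.055)^2.4 ≈ 0.05951
  G=98: 98/255≈0.3843 > 0.04045 → ((0.3843+0.055)/1.055)^2.4 ≈ 0.12214
  B=198: 198/255≈0.7765 > 0.04045 → ((0.7765+0.055)/1.055)^2.4 ≈ 0.56471
  L1 = 0.2126×0.05951 + 0.7152×0.12214 + 0.0722×0.56471 ≈ 0.14078
Color 2 (38,27,254):
  R=38: 38/255≈0.1490 > 0.04045 → ((0.1490+0.055)/1.055)^2.4 ≈ 0.01938
  G=27: 27/255≈0.1059 > 0.04045 → ((0.1059+0.055)/1.055)^2.4 ≈ 0.01096
  B=254: 254/255≈0.9961 > 0.04045 → ((0.9961+0.055)/1.055)^2.4 ≈ 0.99110
  L2 = 0.2126×0.01938 + 0.7152×0.01096 + 0.0722×0.99110 ≈ 0.08352
Lighter = 0.14078, Darker = 0.08352
Ratio = (L_lighter + 0.05) / (L_darker + 0.05)
Ratio = (0.14078 + 0.05) / (0.08352 + 0.05) = 0.19078 / 0.13352 ≈ 1.4289
Ratio ≈ 1.43:1


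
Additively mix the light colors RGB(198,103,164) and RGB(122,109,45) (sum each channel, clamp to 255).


Additive: each channel = min(255, C₁+C₂)
R: 198+122 = 320 → 255
G: 103+109 = 212 → 212
B: 164+45 = 209 → 209
= RGB(255, 212, 209)


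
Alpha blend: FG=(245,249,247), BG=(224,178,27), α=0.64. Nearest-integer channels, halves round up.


C = α×F + (1-α)×B, with 1-α = 0.36
R: 0.64×245 + 0.36×224 = 156.80 + 80.64 = 237.44 → 237
G: 0.64×249 + 0.36×178 = 159.36 + 64.08 = 223.44 → 223
B: 0.64×247 + 0.36×27 = 158.08 + 9.72 = 167.80 → 168
= RGB(237, 223, 168)


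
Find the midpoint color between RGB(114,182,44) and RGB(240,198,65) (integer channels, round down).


Midpoint: each channel = ⌊(C₁+C₂)/2⌋
R: ⌊(114+240)/2⌋ = 177
G: ⌊(182+198)/2⌋ = 190
B: ⌊(44+65)/2⌋ = 54
= RGB(177, 190, 54)


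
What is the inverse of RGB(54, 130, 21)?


Invert: (255-R, 255-G, 255-B)
R: 255-54 = 201
G: 255-130 = 125
B: 255-21 = 234
= RGB(201, 125, 234)


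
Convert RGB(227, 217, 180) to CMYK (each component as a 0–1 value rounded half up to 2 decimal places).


R'=227/255≈0.8902, G'=217/255≈0.8510, B'=180/255≈0.7059
K = 1 - max(R',G',B') = 1 - 227/255 = 28/255 = 0.10980… → 0.11
(1-R'-K)/(1-K) simplifies to (max-R)/max with max = 227:
C = (227-227)/227 = 0/227 = 0 → 0.00
M = (227-217)/227 = 10/227 = 0.04405… → 0.04
Y = (227-180)/227 = 47/227 = 0.20704… → 0.21
= CMYK(0.00, 0.04, 0.21, 0.11)


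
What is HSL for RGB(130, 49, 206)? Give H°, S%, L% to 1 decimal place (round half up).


Normalize: R'=130/255≈0.5098, G'=49/255≈0.1922, B'=206/255≈0.8078
Max=206/255, Min=49/255, Δ=Max-Min=157/255
L = (Max+Min)/2 = (206+49)/510 = 255/510 = 0.5 → L = 50.0%
L ≤ 0.5 → S = Δ/(Max+Min) = 157/(206+49) = 157/255 = 0.61568… → S = 61.6%
(the 1/255 factors cancel in S and H, so raw channel differences can be used)
Max is B' → H = 60 × ((R-G)/Δ + 4) = 60 × ((130-49)/157 + 4)
  81/157 + 4 = 0.5159… + 4 = 4.5159…
  H = 60 × 4.5159… = 270.955…° → H = 271.0°
= HSL(271.0°, 61.6%, 50.0%)


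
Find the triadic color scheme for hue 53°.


Triadic: equally spaced at 120° intervals
H1 = 53°
H2 = (53 + 120) mod 360 = 173°
H3 = (53 + 240) mod 360 = 293°
Triadic = 53°, 173°, 293°


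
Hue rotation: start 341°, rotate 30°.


New hue = (H + rotation) mod 360
New hue = (341 + 30) mod 360
= 371 mod 360
= 11°


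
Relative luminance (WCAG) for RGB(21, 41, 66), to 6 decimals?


Linearize each channel (sRGB transfer function): c = v/255; c_lin = c/12.92 if c ≤ 0.04045, else ((c+0.055)/1.055)^2.4
  R: 21/255 ≈ 0.082353 > 0.04045 → ((0.082353+0.055)/1.055)^2.4 ≈ 0.007499
  G: 41/255 ≈ 0.160784 > 0.04045 → ((0.160784+0.055)/1.055)^2.4 ≈ 0.022174
  B: 66/255 ≈ 0.258824 > 0.04045 → ((0.258824+0.055)/1.055)^2.4 ≈ 0.054480
R_lin = 0.007499, G_lin = 0.022174, B_lin = 0.054480
L = 0.2126×R + 0.7152×G + 0.0722×B
L = 0.2126×0.007499 + 0.7152×0.022174 + 0.0722×0.054480
L ≈ 0.021387


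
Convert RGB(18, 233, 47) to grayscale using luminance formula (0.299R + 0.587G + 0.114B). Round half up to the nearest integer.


Gray = 0.299×R + 0.587×G + 0.114×B
Gray = 0.299×18 + 0.587×233 + 0.114×47
Gray = 5.382 + 136.771 + 5.358
Gray = 147.511 → round half up → 148
Gray = 148


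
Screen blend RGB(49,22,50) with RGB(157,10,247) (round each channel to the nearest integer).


Screen: C = 255 - (255-A)×(255-B)/255, rounded to nearest integer
R: 255 - (255-49)×(255-157)/255 = 255 - 20188/255 ≈ 255 - 79.169 = 175.831 → 176
G: 255 - (255-22)×(255-10)/255 = 255 - 57085/255 ≈ 255 - 223.863 = 31.137 → 31
B: 255 - (255-50)×(255-247)/255 = 255 - 1640/255 ≈ 255 - 6.431 = 248.569 → 249
= RGB(176, 31, 249)


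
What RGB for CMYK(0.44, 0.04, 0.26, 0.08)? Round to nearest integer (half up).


R = 255 × (1-C) × (1-K) = 255 × 0.56 × 0.92 = 131.376 → 131
G = 255 × (1-M) × (1-K) = 255 × 0.96 × 0.92 = 225.216 → 225
B = 255 × (1-Y) × (1-K) = 255 × 0.74 × 0.92 = 173.604 → 174
= RGB(131, 225, 174)


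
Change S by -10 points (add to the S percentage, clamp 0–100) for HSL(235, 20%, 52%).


Original S = 20%
Adjustment = -10 percentage points
New S = 20 + (-10) = 10
Clamp to [0, 100] → 10
= HSL(235°, 10%, 52%)


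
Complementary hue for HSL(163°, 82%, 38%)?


Complement = opposite side of color wheel = hue + 180°
H' = (163 + 180) mod 360 = 343°
S and L unchanged.
= HSL(343°, 82%, 38%)


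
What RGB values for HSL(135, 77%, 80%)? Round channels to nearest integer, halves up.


H=135°, S=0.77, L=0.80
C = (1-|2L-1|)×S = (1-|0.60|)×0.77 = 0.308
H' = H/60 = 135/60 ≈ 2.2500; X = C×(1-|H' mod 2 - 1|) = 0.077
m = L - C/2 = 0.80 - 0.154 = 0.646
Sector ⌊H'⌋ = 2 → (R',G',B') = (0.0, 0.308, 0.077)
RGB = ((R'+m)×255, (G'+m)×255, (B'+m)×255) = (164.73, 243.27, 184.365)
Round half up → RGB(165, 243, 184)


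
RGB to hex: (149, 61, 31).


R = 149 → 95 (hex)
G = 61 → 3D (hex)
B = 31 → 1F (hex)
Hex = #953D1F


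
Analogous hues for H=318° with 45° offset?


Base hue: 318°
Left analog: (318 - 45) mod 360 = 273°
Right analog: (318 + 45) mod 360 = 3°
Analogous hues = 273° and 3°


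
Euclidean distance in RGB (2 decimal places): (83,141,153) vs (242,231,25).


d = √[(R₁-R₂)² + (G₁-G₂)² + (B₁-B₂)²]
d = √[(83-242)² + (141-231)² + (153-25)²]
d = √[25281 + 8100 + 16384]
d = √49765
d ≈ 223.08


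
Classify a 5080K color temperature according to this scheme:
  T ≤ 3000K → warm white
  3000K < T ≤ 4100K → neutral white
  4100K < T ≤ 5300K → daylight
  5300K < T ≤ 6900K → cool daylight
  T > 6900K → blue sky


Temperature: 5080K
4100K < 5080K ≤ 5300K → daylight
Classification: daylight


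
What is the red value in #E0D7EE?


Color: #E0D7EE
R = E0 = 224
G = D7 = 215
B = EE = 238
Red = 224


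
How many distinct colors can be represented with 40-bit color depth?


Colors = 2^bits = 2^40
= 1,099,511,627,776 colors


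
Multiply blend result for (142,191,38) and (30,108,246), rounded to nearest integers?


Multiply: C = A×B/255, rounded to nearest integer
R: 142×30/255 = 4260/255 ≈ 16.706 → 17
G: 191×108/255 = 20628/255 ≈ 80.894 → 81
B: 38×246/255 = 9348/255 ≈ 36.659 → 37
= RGB(17, 81, 37)


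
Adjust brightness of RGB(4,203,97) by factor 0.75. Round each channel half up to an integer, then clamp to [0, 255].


Multiply each channel by 0.75, round half up, clamp to [0, 255]
R: 4×0.75 = 3
G: 203×0.75 = 152.25 → round → 152
B: 97×0.75 = 72.75 → round → 73
= RGB(3, 152, 73)


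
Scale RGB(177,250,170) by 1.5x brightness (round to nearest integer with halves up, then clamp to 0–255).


Multiply each channel by 1.5, round half up, clamp to [0, 255]
R: 177×1.5 = 265.5 → round → 266 → clamp → 255
G: 250×1.5 = 375 → clamp → 255
B: 170×1.5 = 255
= RGB(255, 255, 255)


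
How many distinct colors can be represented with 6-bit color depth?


Colors = 2^bits = 2^6
= 64 colors


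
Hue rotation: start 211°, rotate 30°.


New hue = (H + rotation) mod 360
New hue = (211 + 30) mod 360
= 241 mod 360
= 241°


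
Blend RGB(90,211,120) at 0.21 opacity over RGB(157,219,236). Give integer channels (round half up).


C = α×F + (1-α)×B, with 1-α = 0.79
R: 0.21×90 + 0.79×157 = 18.90 + 124.03 = 142.93 → 143
G: 0.21×211 + 0.79×219 = 44.31 + 173.01 = 217.32 → 217
B: 0.21×120 + 0.79×236 = 25.20 + 186.44 = 211.64 → 212
= RGB(143, 217, 212)


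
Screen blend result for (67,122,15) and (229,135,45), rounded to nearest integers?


Screen: C = 255 - (255-A)×(255-B)/255, rounded to nearest integer
R: 255 - (255-67)×(255-229)/255 = 255 - 4888/255 ≈ 255 - 19.169 = 235.831 → 236
G: 255 - (255-122)×(255-135)/255 = 255 - 15960/255 ≈ 255 - 62.588 = 192.412 → 192
B: 255 - (255-15)×(255-45)/255 = 255 - 50400/255 ≈ 255 - 197.647 = 57.353 → 57
= RGB(236, 192, 57)


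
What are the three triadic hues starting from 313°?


Triadic: equally spaced at 120° intervals
H1 = 313°
H2 = (313 + 120) mod 360 = 73°
H3 = (313 + 240) mod 360 = 193°
Triadic = 313°, 73°, 193°


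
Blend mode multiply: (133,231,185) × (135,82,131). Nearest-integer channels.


Multiply: C = A×B/255, rounded to nearest integer
R: 133×135/255 = 17955/255 ≈ 70.412 → 70
G: 231×82/255 = 18942/255 ≈ 74.282 → 74
B: 185×131/255 = 24235/255 ≈ 95.039 → 95
= RGB(70, 74, 95)


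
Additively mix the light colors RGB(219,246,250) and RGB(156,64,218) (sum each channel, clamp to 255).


Additive: each channel = min(255, C₁+C₂)
R: 219+156 = 375 → 255
G: 246+64 = 310 → 255
B: 250+218 = 468 → 255
= RGB(255, 255, 255)


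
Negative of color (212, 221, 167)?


Invert: (255-R, 255-G, 255-B)
R: 255-212 = 43
G: 255-221 = 34
B: 255-167 = 88
= RGB(43, 34, 88)


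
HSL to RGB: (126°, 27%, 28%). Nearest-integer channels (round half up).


H=126°, S=0.27, L=0.28
C = (1-|2L-1|)×S = (1-|-0.44|)×0.27 = 0.1512
H' = H/60 = 126/60 ≈ 2.1000; X = C×(1-|H' mod 2 - 1|) = 0.01512
m = L - C/2 = 0.28 - 0.0756 = 0.2044
Sector ⌊H'⌋ = 2 → (R',G',B') = (0.0, 0.1512, 0.01512)
RGB = ((R'+m)×255, (G'+m)×255, (B'+m)×255) = (52.122, 90.678, 55.9776)
Round half up → RGB(52, 91, 56)
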